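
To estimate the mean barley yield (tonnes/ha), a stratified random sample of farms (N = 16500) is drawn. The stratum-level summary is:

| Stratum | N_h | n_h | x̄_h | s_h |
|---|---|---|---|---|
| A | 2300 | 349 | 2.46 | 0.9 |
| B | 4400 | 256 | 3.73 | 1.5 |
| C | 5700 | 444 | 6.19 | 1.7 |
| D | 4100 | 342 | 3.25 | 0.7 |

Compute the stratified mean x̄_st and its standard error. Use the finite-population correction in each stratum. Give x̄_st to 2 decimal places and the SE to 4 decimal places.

x̄_st = Σ W_h x̄_h = (2300·2.46 + 4400·3.73 + 5700·6.19 + 4100·3.25)/16500 = 4.28352
V̂(x̄_st) = Σ W_h² (1 − n_h/N_h) s_h²/n_h, with W_h = N_h/N and N = 16500:
  stratum A: (2300/16500)²·(1 − 349/2300)·0.9²/349 = 3.8254e-05
  stratum B: (4400/16500)²·(1 − 256/4400)·1.5²/256 = 0.000588636
  stratum C: (5700/16500)²·(1 − 444/5700)·1.7²/444 = 0.000716271
  stratum D: (4100/16500)²·(1 − 342/4100)·0.7²/342 = 8.10854e-05
V̂(x̄_st) = 0.00142425
SE(x̄_st) = √0.00142425 = 0.0377392

x̄_st ≈ 4.28, SE ≈ 0.0377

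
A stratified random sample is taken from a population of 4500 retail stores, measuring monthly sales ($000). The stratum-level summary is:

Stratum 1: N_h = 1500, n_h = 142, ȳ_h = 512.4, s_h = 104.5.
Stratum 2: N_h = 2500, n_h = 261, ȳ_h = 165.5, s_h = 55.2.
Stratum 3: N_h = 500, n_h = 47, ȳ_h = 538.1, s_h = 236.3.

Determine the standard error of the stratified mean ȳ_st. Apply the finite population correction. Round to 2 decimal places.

SE(ȳ_st) ≈ 4.92

V̂(ȳ_st) = Σ W_h² (1 − n_h/N_h) s_h²/n_h, with W_h = N_h/N and N = 4500:
  stratum 1: (1500/4500)²·(1 − 142/1500)·104.5²/142 = 7.73589
  stratum 2: (2500/4500)²·(1 − 261/2500)·55.2²/261 = 3.22706
  stratum 3: (500/4500)²·(1 − 47/500)·236.3²/47 = 13.2884
V̂(ȳ_st) = 24.2513
SE(ȳ_st) = √24.2513 = 4.92457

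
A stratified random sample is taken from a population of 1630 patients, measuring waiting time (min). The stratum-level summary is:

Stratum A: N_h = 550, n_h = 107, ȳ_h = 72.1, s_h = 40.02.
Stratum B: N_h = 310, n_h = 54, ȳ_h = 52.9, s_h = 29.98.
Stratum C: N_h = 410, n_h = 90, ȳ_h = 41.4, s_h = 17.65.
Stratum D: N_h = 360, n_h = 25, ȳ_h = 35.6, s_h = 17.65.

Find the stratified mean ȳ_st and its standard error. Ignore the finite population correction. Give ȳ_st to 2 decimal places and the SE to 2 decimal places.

ȳ_st = Σ W_h ȳ_h = (550·72.1 + 310·52.9 + 410·41.4 + 360·35.6)/1630 = 52.66503
V̂(ȳ_st) = Σ W_h² s_h²/n_h, with W_h = N_h/N and N = 1630:
  stratum A: (550/1630)²·40.02²/107 = 1.7042
  stratum B: (310/1630)²·29.98²/54 = 0.602029
  stratum C: (410/1630)²·17.65²/90 = 0.218998
  stratum D: (360/1630)²·17.65²/25 = 0.607826
V̂(ȳ_st) = 3.13305
SE(ȳ_st) = √3.13305 = 1.77004

ȳ_st ≈ 52.67, SE ≈ 1.77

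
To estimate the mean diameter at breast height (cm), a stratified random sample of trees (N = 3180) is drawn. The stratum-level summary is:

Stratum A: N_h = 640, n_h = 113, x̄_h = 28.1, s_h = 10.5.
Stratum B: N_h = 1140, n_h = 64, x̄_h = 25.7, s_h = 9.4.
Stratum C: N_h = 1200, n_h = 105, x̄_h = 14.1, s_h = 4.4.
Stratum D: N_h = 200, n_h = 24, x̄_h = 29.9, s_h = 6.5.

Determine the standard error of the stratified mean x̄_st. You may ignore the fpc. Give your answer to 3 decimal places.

V̂(x̄_st) = Σ W_h² s_h²/n_h, with W_h = N_h/N and N = 3180:
  stratum A: (640/3180)²·10.5²/113 = 0.039519
  stratum B: (1140/3180)²·9.4²/64 = 0.177432
  stratum C: (1200/3180)²·4.4²/105 = 0.0262557
  stratum D: (200/3180)²·6.5²/24 = 0.0069634
V̂(x̄_st) = 0.25017
SE(x̄_st) = √0.25017 = 0.50017

SE(x̄_st) ≈ 0.500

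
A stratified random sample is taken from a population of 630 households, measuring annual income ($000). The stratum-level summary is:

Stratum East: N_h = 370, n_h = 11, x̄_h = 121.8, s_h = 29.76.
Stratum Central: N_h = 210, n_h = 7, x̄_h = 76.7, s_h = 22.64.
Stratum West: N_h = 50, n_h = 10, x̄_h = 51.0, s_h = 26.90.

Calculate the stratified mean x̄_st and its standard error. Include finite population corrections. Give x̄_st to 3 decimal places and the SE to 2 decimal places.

x̄_st = Σ W_h x̄_h = (370·121.8 + 210·76.7 + 50·51.0)/630 = 101.14762
V̂(x̄_st) = Σ W_h² (1 − n_h/N_h) s_h²/n_h, with W_h = N_h/N and N = 630:
  stratum East: (370/630)²·(1 − 11/370)·29.76²/11 = 26.9456
  stratum Central: (210/630)²·(1 − 7/210)·22.64²/7 = 7.86482
  stratum West: (50/630)²·(1 − 10/50)·26.90²/10 = 0.364631
V̂(x̄_st) = 35.1751
SE(x̄_st) = √35.1751 = 5.93086

x̄_st ≈ 101.148, SE ≈ 5.93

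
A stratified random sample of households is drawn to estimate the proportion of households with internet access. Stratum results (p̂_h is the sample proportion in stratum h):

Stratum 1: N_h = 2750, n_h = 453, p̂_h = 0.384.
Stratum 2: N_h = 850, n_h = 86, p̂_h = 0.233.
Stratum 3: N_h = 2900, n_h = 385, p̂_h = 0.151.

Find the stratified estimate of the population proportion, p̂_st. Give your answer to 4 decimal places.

p̂_st ≈ 0.2603

N = 6500; stratum weights W_h = N_h/N.
p̂_st = Σ W_h p̂_h = (2750·0.384 + 850·0.233 + 2900·0.151)/6500 = 0.26030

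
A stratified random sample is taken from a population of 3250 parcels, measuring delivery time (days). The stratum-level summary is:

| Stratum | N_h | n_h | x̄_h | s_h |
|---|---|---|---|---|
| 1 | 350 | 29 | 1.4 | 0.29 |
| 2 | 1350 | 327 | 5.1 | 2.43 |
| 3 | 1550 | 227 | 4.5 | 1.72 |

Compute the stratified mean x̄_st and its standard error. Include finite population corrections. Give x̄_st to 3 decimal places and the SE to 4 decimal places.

x̄_st ≈ 4.415, SE ≈ 0.0702

x̄_st = Σ W_h x̄_h = (350·1.4 + 1350·5.1 + 1550·4.5)/3250 = 4.41538
V̂(x̄_st) = Σ W_h² (1 − n_h/N_h) s_h²/n_h, with W_h = N_h/N and N = 3250:
  stratum 1: (350/3250)²·(1 − 29/350)·0.29²/29 = 3.08464e-05
  stratum 2: (1350/3250)²·(1 − 327/1350)·2.43²/327 = 0.00236106
  stratum 3: (1550/3250)²·(1 − 227/1550)·1.72²/227 = 0.00253021
V̂(x̄_st) = 0.00492211
SE(x̄_st) = √0.00492211 = 0.0701578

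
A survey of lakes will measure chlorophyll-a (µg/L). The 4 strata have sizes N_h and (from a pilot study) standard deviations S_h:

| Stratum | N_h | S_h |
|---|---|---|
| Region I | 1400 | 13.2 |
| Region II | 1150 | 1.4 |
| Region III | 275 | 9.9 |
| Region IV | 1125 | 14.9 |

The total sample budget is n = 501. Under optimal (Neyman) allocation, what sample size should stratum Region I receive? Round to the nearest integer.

Neyman allocation: n_h = n · N_h S_h / Σ N_i S_i, with n = 501.
  stratum Region I: N_h·S_h = 1400·13.2 = 18480.00
  stratum Region II: N_h·S_h = 1150·1.4 = 1610.00
  stratum Region III: N_h·S_h = 275·9.9 = 2722.50
  stratum Region IV: N_h·S_h = 1125·14.9 = 16762.50
Σ N_h S_h = 39575.00
n for stratum Region I = 501·18480.00/39575.00 = 233.948 → 234

234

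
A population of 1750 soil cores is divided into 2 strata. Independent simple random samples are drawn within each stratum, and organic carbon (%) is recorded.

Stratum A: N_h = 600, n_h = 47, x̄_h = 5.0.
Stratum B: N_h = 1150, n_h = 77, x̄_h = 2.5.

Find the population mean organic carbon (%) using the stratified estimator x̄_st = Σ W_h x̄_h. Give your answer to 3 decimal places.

N = Σ N_h = 1750. Stratum weights W_h = N_h/N.
x̄_st = (600·5.0 + 1150·2.5) / 1750 = 3.35714

x̄_st ≈ 3.357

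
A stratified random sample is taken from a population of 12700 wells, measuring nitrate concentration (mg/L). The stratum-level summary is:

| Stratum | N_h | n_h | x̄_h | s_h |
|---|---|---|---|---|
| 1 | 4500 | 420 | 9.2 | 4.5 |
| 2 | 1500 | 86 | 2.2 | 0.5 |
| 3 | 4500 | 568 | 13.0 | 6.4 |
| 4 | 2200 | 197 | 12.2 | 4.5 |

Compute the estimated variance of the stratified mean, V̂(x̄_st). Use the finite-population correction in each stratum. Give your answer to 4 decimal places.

V̂(x̄_st) = Σ W_h² (1 − n_h/N_h) s_h²/n_h, with W_h = N_h/N and N = 12700:
  stratum 1: (4500/12700)²·(1 − 420/4500)·4.5²/420 = 0.00548834
  stratum 2: (1500/12700)²·(1 − 86/1500)·0.5²/86 = 3.82274e-05
  stratum 3: (4500/12700)²·(1 − 568/4500)·6.4²/568 = 0.00791098
  stratum 4: (2200/12700)²·(1 − 197/2200)·4.5²/197 = 0.00280837
V̂(x̄_st) = 0.0162459

V̂(x̄_st) ≈ 0.0162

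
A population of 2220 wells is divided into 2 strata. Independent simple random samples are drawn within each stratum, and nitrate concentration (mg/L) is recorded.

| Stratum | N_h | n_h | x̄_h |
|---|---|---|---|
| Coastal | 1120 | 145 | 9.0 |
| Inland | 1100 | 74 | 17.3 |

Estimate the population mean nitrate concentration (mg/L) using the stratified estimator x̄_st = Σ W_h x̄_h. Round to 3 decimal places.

N = Σ N_h = 2220. Stratum weights W_h = N_h/N.
x̄_st = (1120·9.0 + 1100·17.3) / 2220 = 13.11261

x̄_st ≈ 13.113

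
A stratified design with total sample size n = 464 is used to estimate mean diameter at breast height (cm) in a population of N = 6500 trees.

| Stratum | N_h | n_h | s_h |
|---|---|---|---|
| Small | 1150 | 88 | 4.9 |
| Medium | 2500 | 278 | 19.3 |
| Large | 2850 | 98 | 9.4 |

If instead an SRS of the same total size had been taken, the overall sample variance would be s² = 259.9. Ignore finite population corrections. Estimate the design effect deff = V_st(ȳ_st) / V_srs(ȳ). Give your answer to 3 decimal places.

deff ≈ 0.679

V̂(ȳ_st) = Σ W_h² s_h²/n_h, with W_h = N_h/N and N = 6500:
  stratum Small: (1150/6500)²·4.9²/88 = 0.0085404
  stratum Medium: (2500/6500)²·19.3²/278 = 0.198209
  stratum Large: (2850/6500)²·9.4²/98 = 0.173338
V_st = 0.380087
V_srs = s²/n = 259.9/464 = 0.560129
deff = V_st / V_srs = 0.380087/0.560129 = 0.6786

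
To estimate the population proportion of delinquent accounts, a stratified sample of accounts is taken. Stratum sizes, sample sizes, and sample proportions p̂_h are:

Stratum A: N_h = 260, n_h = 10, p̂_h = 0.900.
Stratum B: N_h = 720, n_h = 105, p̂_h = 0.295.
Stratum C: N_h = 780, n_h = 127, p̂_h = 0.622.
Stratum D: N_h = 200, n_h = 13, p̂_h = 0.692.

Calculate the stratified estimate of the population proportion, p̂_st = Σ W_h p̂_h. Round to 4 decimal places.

p̂_st ≈ 0.5459

N = 1960; stratum weights W_h = N_h/N.
p̂_st = Σ W_h p̂_h = (260·0.900 + 720·0.295 + 780·0.622 + 200·0.692)/1960 = 0.54590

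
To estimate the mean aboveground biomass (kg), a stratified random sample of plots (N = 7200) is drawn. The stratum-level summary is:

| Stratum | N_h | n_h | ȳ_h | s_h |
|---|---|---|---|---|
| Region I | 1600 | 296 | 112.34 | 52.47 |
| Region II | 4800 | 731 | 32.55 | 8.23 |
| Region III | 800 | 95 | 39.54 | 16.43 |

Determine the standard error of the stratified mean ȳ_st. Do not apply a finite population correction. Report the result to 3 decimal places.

SE(ȳ_st) ≈ 0.732

V̂(ȳ_st) = Σ W_h² s_h²/n_h, with W_h = N_h/N and N = 7200:
  stratum Region I: (1600/7200)²·52.47²/296 = 0.459309
  stratum Region II: (4800/7200)²·8.23²/731 = 0.0411813
  stratum Region III: (800/7200)²·16.43²/95 = 0.0350806
V̂(ȳ_st) = 0.535571
SE(ȳ_st) = √0.535571 = 0.731827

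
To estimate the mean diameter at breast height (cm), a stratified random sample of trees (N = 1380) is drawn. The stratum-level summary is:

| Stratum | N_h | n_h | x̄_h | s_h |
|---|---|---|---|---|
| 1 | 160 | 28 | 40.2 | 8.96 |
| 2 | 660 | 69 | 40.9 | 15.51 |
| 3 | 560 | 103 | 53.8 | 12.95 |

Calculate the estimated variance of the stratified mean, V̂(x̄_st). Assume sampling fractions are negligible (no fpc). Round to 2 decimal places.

V̂(x̄_st) = Σ W_h² s_h²/n_h, with W_h = N_h/N and N = 1380:
  stratum 1: (160/1380)²·8.96²/28 = 0.0385425
  stratum 2: (660/1380)²·15.51²/69 = 0.797451
  stratum 3: (560/1380)²·12.95²/103 = 0.268114
V̂(x̄_st) = 1.10411

V̂(x̄_st) ≈ 1.10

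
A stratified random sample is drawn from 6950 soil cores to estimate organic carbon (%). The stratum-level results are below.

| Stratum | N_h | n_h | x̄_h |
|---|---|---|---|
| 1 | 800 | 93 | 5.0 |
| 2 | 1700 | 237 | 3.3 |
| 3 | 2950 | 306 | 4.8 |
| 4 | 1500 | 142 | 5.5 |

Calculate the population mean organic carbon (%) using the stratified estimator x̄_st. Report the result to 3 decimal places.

N = Σ N_h = 6950. Stratum weights W_h = N_h/N.
x̄_st = (800·5.0 + 1700·3.3 + 2950·4.8 + 1500·5.5) / 6950 = 4.60719

x̄_st ≈ 4.607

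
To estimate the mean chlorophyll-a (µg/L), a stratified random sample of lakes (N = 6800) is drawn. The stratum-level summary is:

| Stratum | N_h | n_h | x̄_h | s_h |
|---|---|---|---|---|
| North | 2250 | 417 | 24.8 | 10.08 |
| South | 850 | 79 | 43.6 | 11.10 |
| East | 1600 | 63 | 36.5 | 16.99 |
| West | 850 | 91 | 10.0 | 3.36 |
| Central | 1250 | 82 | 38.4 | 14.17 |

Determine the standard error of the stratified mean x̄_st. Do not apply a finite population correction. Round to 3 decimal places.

SE(x̄_st) ≈ 0.624

V̂(x̄_st) = Σ W_h² s_h²/n_h, with W_h = N_h/N and N = 6800:
  stratum North: (2250/6800)²·10.08²/417 = 0.0266767
  stratum South: (850/6800)²·11.10²/79 = 0.0243691
  stratum East: (1600/6800)²·16.99²/63 = 0.25367
  stratum West: (850/6800)²·3.36²/91 = 0.00193846
  stratum Central: (1250/6800)²·14.17²/82 = 0.0827424
V̂(x̄_st) = 0.389396
SE(x̄_st) = √0.389396 = 0.624016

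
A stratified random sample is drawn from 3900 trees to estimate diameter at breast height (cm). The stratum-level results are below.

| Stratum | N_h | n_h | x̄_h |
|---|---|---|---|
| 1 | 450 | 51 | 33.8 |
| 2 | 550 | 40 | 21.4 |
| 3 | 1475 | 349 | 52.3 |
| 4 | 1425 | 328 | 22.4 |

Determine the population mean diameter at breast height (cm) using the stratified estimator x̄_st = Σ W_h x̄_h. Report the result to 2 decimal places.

N = Σ N_h = 3900. Stratum weights W_h = N_h/N.
x̄_st = (450·33.8 + 550·21.4 + 1475·52.3 + 1425·22.4) / 3900 = 34.8827

x̄_st ≈ 34.88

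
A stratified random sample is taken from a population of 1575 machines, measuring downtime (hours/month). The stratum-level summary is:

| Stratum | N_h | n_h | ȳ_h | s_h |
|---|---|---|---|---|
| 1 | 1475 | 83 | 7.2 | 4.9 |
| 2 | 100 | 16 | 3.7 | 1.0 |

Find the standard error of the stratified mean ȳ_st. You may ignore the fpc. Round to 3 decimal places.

V̂(ȳ_st) = Σ W_h² s_h²/n_h, with W_h = N_h/N and N = 1575:
  stratum 1: (1475/1575)²·4.9²/83 = 0.25371
  stratum 2: (100/1575)²·1.0²/16 = 0.000251953
V̂(ȳ_st) = 0.253962
SE(ȳ_st) = √0.253962 = 0.503946

SE(ȳ_st) ≈ 0.504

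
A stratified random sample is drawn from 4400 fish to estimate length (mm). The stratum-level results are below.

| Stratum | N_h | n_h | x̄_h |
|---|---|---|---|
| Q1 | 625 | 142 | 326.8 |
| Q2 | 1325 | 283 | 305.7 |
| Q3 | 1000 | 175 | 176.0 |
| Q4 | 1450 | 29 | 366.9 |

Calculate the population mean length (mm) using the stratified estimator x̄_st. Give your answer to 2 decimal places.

x̄_st ≈ 299.39

N = Σ N_h = 4400. Stratum weights W_h = N_h/N.
x̄_st = (625·326.8 + 1325·305.7 + 1000·176.0 + 1450·366.9) / 4400 = 299.3881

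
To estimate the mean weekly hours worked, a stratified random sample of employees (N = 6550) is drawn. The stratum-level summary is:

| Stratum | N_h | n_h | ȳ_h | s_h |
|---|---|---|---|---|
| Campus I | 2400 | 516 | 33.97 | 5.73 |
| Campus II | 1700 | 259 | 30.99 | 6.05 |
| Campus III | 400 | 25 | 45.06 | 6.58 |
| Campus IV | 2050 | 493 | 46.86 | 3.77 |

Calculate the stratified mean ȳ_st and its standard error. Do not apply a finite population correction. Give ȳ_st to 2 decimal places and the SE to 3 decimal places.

ȳ_st ≈ 37.91, SE ≈ 0.165

ȳ_st = Σ W_h ȳ_h = (2400·33.97 + 1700·30.99 + 400·45.06 + 2050·46.86)/6550 = 37.90809
V̂(ȳ_st) = Σ W_h² s_h²/n_h, with W_h = N_h/N and N = 6550:
  stratum Campus I: (2400/6550)²·5.73²/516 = 0.00854278
  stratum Campus II: (1700/6550)²·6.05²/259 = 0.00951977
  stratum Campus III: (400/6550)²·6.58²/25 = 0.00645876
  stratum Campus IV: (2050/6550)²·3.77²/493 = 0.00282398
V̂(ȳ_st) = 0.0273453
SE(ȳ_st) = √0.0273453 = 0.165364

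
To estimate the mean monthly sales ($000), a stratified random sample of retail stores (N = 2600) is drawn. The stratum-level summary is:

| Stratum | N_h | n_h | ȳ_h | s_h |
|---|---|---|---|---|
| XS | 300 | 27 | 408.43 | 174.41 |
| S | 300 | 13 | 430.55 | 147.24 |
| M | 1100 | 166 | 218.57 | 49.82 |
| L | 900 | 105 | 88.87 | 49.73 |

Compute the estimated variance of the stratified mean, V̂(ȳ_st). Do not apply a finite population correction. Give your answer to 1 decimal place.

V̂(ȳ_st) = Σ W_h² s_h²/n_h, with W_h = N_h/N and N = 2600:
  stratum XS: (300/2600)²·174.41²/27 = 14.9994
  stratum S: (300/2600)²·147.24²/13 = 22.2026
  stratum M: (1100/2600)²·49.82²/166 = 2.67632
  stratum L: (900/2600)²·49.73²/105 = 2.82219
V̂(ȳ_st) = 42.7006

V̂(ȳ_st) ≈ 42.7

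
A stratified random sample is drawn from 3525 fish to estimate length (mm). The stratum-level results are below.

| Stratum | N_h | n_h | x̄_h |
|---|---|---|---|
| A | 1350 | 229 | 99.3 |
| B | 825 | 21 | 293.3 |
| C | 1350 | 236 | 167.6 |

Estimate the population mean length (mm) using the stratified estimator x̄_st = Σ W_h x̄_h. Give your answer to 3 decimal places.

x̄_st ≈ 170.862

N = Σ N_h = 3525. Stratum weights W_h = N_h/N.
x̄_st = (1350·99.3 + 825·293.3 + 1350·167.6) / 3525 = 170.86170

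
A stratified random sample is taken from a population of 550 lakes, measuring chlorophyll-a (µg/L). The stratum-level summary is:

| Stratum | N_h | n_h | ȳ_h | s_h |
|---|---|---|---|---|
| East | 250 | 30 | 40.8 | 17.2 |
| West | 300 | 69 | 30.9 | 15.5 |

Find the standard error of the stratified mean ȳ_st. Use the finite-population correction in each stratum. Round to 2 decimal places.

SE(ȳ_st) ≈ 1.61

V̂(ȳ_st) = Σ W_h² (1 − n_h/N_h) s_h²/n_h, with W_h = N_h/N and N = 550:
  stratum East: (250/550)²·(1 − 30/250)·17.2²/30 = 1.79297
  stratum West: (300/550)²·(1 − 69/300)·15.5²/69 = 0.797668
V̂(ȳ_st) = 2.59064
SE(ȳ_st) = √2.59064 = 1.60955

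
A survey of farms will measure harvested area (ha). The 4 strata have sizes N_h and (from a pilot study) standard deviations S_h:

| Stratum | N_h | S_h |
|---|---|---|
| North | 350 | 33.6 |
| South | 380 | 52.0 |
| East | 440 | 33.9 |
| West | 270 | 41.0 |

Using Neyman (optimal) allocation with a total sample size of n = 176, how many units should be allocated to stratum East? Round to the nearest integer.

Neyman allocation: n_h = n · N_h S_h / Σ N_i S_i, with n = 176.
  stratum North: N_h·S_h = 350·33.6 = 11760.00
  stratum South: N_h·S_h = 380·52.0 = 19760.00
  stratum East: N_h·S_h = 440·33.9 = 14916.00
  stratum West: N_h·S_h = 270·41.0 = 11070.00
Σ N_h S_h = 57506.00
n for stratum East = 176·14916.00/57506.00 = 45.651 → 46

46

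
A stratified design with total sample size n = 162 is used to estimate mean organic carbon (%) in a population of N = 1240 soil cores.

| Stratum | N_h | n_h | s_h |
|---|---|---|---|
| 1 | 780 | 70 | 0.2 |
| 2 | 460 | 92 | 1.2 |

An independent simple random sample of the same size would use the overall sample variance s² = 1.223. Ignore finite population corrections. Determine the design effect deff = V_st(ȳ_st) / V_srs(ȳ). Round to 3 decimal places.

deff ≈ 0.315

V̂(ȳ_st) = Σ W_h² s_h²/n_h, with W_h = N_h/N and N = 1240:
  stratum 1: (780/1240)²·0.2²/70 = 0.000226104
  stratum 2: (460/1240)²·1.2²/92 = 0.00215401
V_st = 0.00238011
V_srs = s²/n = 1.223/162 = 0.00754938
deff = V_st / V_srs = 0.00238011/0.00754938 = 0.3153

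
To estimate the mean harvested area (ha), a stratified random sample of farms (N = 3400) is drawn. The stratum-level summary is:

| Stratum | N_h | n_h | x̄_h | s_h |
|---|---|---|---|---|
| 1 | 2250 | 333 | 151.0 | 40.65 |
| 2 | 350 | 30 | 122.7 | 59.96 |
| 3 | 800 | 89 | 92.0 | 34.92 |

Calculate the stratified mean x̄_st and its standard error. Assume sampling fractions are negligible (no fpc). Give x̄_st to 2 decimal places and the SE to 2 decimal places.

x̄_st ≈ 134.20, SE ≈ 2.05

x̄_st = Σ W_h x̄_h = (2250·151.0 + 350·122.7 + 800·92.0)/3400 = 134.20441
V̂(x̄_st) = Σ W_h² s_h²/n_h, with W_h = N_h/N and N = 3400:
  stratum 1: (2250/3400)²·40.65²/333 = 2.17312
  stratum 2: (350/3400)²·59.96²/30 = 1.26993
  stratum 3: (800/3400)²·34.92²/89 = 0.758544
V̂(x̄_st) = 4.2016
SE(x̄_st) = √4.2016 = 2.04978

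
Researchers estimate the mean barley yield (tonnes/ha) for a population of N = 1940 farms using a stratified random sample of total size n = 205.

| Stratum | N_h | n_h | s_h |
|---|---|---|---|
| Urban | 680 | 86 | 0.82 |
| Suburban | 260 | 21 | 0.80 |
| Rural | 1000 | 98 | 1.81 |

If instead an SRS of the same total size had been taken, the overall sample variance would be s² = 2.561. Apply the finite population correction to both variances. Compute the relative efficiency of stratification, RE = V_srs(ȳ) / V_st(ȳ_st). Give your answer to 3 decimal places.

RE ≈ 1.194

V̂(ȳ_st) = Σ W_h² (1 − n_h/N_h) s_h²/n_h, with W_h = N_h/N and N = 1940:
  stratum Urban: (680/1940)²·(1 − 86/680)·0.82²/86 = 0.000839114
  stratum Suburban: (260/1940)²·(1 − 21/260)·0.80²/21 = 0.000503186
  stratum Rural: (1000/1940)²·(1 − 98/1000)·1.81²/98 = 0.00801187
V_st = 0.00935418
V_srs = (1 − 205/1940)·2.561/205 = 0.0111726
Relative efficiency = V_srs / V_st = 0.0111726/0.00935418 = 1.1944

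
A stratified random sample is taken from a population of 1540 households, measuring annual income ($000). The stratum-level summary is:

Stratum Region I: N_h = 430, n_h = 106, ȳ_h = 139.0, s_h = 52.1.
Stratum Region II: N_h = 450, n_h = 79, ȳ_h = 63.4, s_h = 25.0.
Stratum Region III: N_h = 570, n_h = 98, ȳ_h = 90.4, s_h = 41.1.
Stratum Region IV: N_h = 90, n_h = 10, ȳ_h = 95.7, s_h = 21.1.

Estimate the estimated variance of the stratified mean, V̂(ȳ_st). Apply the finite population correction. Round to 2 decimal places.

V̂(ȳ_st) ≈ 4.15

V̂(ȳ_st) = Σ W_h² (1 − n_h/N_h) s_h²/n_h, with W_h = N_h/N and N = 1540:
  stratum Region I: (430/1540)²·(1 − 106/430)·52.1²/106 = 1.50432
  stratum Region II: (450/1540)²·(1 − 79/450)·25.0²/79 = 0.556927
  stratum Region III: (570/1540)²·(1 − 98/570)·41.1²/98 = 1.95539
  stratum Region IV: (90/1540)²·(1 − 10/90)·21.1²/10 = 0.135162
V̂(ȳ_st) = 4.1518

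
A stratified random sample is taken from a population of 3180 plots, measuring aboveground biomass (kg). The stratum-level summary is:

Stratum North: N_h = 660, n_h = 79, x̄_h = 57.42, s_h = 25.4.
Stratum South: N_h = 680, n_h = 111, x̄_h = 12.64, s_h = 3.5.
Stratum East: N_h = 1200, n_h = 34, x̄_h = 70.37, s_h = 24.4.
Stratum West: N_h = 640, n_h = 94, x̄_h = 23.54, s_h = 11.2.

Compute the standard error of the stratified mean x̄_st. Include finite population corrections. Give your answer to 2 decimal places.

V̂(x̄_st) = Σ W_h² (1 − n_h/N_h) s_h²/n_h, with W_h = N_h/N and N = 3180:
  stratum North: (660/3180)²·(1 − 79/660)·25.4²/79 = 0.309675
  stratum South: (680/3180)²·(1 − 111/680)·3.5²/111 = 0.0042226
  stratum East: (1200/3180)²·(1 − 34/1200)·24.4²/34 = 2.42285
  stratum West: (640/3180)²·(1 − 94/640)·11.2²/94 = 0.0461133
V̂(x̄_st) = 2.78286
SE(x̄_st) = √2.78286 = 1.66819

SE(x̄_st) ≈ 1.67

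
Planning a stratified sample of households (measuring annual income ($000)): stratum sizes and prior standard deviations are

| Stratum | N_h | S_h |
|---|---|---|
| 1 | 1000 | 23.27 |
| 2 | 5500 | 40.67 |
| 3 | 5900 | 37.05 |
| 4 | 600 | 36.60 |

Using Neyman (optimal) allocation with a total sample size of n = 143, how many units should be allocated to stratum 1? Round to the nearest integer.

Neyman allocation: n_h = n · N_h S_h / Σ N_i S_i, with n = 143.
  stratum 1: N_h·S_h = 1000·23.27 = 23270.00
  stratum 2: N_h·S_h = 5500·40.67 = 223685.00
  stratum 3: N_h·S_h = 5900·37.05 = 218595.00
  stratum 4: N_h·S_h = 600·36.60 = 21960.00
Σ N_h S_h = 487510.00
n for stratum 1 = 143·23270.00/487510.00 = 6.826 → 7

7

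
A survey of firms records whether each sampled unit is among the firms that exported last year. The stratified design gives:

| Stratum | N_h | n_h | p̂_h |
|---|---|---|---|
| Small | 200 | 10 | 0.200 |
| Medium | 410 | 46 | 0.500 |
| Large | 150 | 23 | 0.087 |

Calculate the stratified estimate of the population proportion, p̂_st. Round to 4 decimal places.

p̂_st ≈ 0.3395

N = 760; stratum weights W_h = N_h/N.
p̂_st = Σ W_h p̂_h = (200·0.200 + 410·0.500 + 150·0.087)/760 = 0.33954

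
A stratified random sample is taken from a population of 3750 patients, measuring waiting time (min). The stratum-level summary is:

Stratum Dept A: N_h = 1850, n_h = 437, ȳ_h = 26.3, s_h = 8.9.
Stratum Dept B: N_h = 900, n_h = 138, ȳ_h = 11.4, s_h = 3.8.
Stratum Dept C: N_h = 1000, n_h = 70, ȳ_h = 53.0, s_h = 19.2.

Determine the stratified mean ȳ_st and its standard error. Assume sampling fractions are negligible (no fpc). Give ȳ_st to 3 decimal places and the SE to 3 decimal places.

ȳ_st = Σ W_h ȳ_h = (1850·26.3 + 900·11.4 + 1000·53.0)/3750 = 29.84400
V̂(ȳ_st) = Σ W_h² s_h²/n_h, with W_h = N_h/N and N = 3750:
  stratum Dept A: (1850/3750)²·8.9²/437 = 0.0441143
  stratum Dept B: (900/3750)²·3.8²/138 = 0.00602713
  stratum Dept C: (1000/3750)²·19.2²/70 = 0.374491
V̂(ȳ_st) = 0.424633
SE(ȳ_st) = √0.424633 = 0.651639

ȳ_st ≈ 29.844, SE ≈ 0.652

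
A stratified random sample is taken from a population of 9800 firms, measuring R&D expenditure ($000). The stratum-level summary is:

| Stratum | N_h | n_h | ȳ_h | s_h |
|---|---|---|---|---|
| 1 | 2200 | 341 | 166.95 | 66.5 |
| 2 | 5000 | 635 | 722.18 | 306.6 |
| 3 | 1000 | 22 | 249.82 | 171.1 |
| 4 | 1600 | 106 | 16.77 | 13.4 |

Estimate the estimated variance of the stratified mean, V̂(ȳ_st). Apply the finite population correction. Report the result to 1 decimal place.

V̂(ȳ_st) ≈ 47.8

V̂(ȳ_st) = Σ W_h² (1 − n_h/N_h) s_h²/n_h, with W_h = N_h/N and N = 9800:
  stratum 1: (2200/9800)²·(1 − 341/2200)·66.5²/341 = 0.552254
  stratum 2: (5000/9800)²·(1 − 635/5000)·306.6²/635 = 33.6413
  stratum 3: (1000/9800)²·(1 − 22/1000)·171.1²/22 = 13.5508
  stratum 4: (1600/9800)²·(1 − 106/1600)·13.4²/106 = 0.0421621
V̂(ȳ_st) = 47.7865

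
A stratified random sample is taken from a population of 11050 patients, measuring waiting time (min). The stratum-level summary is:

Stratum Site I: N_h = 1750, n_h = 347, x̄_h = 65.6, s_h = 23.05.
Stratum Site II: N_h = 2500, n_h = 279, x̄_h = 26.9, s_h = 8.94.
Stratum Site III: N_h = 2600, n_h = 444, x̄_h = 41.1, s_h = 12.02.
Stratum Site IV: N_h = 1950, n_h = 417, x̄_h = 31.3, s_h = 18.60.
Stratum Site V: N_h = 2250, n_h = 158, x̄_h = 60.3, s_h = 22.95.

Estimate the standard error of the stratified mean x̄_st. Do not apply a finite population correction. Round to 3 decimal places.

SE(x̄_st) ≈ 0.485

V̂(x̄_st) = Σ W_h² s_h²/n_h, with W_h = N_h/N and N = 11050:
  stratum Site I: (1750/11050)²·23.05²/347 = 0.0384029
  stratum Site II: (2500/11050)²·8.94²/279 = 0.0146631
  stratum Site III: (2600/11050)²·12.02²/444 = 0.0180156
  stratum Site IV: (1950/11050)²·18.60²/417 = 0.0258365
  stratum Site V: (2250/11050)²·22.95²/158 = 0.138213
V̂(x̄_st) = 0.235131
SE(x̄_st) = √0.235131 = 0.484903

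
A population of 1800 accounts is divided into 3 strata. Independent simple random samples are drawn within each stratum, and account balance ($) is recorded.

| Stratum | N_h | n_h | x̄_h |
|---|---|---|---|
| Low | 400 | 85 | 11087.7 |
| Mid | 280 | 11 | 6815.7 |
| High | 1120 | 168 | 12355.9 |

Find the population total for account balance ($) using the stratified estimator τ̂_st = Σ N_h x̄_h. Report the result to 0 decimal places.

τ̂_st ≈ 20182084

τ̂_st = Σ N_h x̄_h = 400·11087.7 + 280·6815.7 + 1120·12355.9 = 20182084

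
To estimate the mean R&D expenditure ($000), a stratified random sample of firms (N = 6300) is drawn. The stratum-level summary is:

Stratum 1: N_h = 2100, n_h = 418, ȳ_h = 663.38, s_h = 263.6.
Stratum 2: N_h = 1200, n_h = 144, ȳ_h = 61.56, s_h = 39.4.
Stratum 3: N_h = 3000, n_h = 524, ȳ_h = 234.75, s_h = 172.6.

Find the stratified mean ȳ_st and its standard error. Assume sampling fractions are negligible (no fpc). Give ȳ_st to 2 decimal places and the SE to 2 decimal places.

ȳ_st ≈ 344.64, SE ≈ 5.63

ȳ_st = Σ W_h ȳ_h = (2100·663.38 + 1200·61.56 + 3000·234.75)/6300 = 344.63810
V̂(ȳ_st) = Σ W_h² s_h²/n_h, with W_h = N_h/N and N = 6300:
  stratum 1: (2100/6300)²·263.6²/418 = 18.4702
  stratum 2: (1200/6300)²·39.4²/144 = 0.391121
  stratum 3: (3000/6300)²·172.6²/524 = 12.8917
V̂(ȳ_st) = 31.7531
SE(ȳ_st) = √31.7531 = 5.63499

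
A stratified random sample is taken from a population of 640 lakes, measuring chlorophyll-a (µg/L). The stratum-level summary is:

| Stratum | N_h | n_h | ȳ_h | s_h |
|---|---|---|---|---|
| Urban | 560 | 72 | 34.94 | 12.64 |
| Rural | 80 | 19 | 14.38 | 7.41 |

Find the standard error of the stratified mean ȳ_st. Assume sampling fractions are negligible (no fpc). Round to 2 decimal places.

SE(ȳ_st) ≈ 1.32

V̂(ȳ_st) = Σ W_h² s_h²/n_h, with W_h = N_h/N and N = 640:
  stratum Urban: (560/640)²·12.64²/72 = 1.69894
  stratum Rural: (80/640)²·7.41²/19 = 0.0451547
V̂(ȳ_st) = 1.74409
SE(ȳ_st) = √1.74409 = 1.32064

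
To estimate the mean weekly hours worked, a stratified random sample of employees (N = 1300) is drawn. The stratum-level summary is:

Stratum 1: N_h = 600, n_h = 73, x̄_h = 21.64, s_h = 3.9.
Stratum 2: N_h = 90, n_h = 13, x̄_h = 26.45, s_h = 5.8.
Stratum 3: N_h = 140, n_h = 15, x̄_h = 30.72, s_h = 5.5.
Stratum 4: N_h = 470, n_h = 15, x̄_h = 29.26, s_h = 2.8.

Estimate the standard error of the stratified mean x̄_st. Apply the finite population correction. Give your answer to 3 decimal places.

SE(x̄_st) ≈ 0.370

V̂(x̄_st) = Σ W_h² (1 − n_h/N_h) s_h²/n_h, with W_h = N_h/N and N = 1300:
  stratum 1: (600/1300)²·(1 − 73/600)·3.9²/73 = 0.0389836
  stratum 2: (90/1300)²·(1 − 13/90)·5.8²/13 = 0.0106111
  stratum 3: (140/1300)²·(1 − 15/140)·5.5²/15 = 0.0208826
  stratum 4: (470/1300)²·(1 − 15/470)·2.8²/15 = 0.0661374
V̂(x̄_st) = 0.136615
SE(x̄_st) = √0.136615 = 0.369614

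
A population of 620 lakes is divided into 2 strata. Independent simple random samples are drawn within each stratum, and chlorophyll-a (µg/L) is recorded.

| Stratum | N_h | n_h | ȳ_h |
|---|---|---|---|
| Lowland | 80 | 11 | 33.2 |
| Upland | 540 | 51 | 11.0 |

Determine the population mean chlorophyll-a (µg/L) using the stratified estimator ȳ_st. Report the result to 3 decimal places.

ȳ_st ≈ 13.865

N = Σ N_h = 620. Stratum weights W_h = N_h/N.
ȳ_st = (80·33.2 + 540·11.0) / 620 = 13.86452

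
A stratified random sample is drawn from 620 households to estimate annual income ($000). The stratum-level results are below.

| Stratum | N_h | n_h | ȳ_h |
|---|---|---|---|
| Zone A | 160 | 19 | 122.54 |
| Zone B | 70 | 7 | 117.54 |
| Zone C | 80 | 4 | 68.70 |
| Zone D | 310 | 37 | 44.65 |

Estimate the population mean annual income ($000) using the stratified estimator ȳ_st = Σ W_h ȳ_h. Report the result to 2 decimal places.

N = Σ N_h = 620. Stratum weights W_h = N_h/N.
ȳ_st = (160·122.54 + 70·117.54 + 80·68.70 + 310·44.65) / 620 = 76.0834

ȳ_st ≈ 76.08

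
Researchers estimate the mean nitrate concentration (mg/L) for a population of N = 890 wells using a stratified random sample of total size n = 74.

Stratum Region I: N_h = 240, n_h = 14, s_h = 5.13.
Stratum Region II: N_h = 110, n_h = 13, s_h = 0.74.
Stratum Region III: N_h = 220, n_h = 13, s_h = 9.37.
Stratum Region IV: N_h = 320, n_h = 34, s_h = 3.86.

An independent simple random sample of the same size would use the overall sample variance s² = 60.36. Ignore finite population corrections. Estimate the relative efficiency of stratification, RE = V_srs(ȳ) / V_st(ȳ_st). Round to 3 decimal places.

RE ≈ 1.345

V̂(ȳ_st) = Σ W_h² s_h²/n_h, with W_h = N_h/N and N = 890:
  stratum Region I: (240/890)²·5.13²/14 = 0.136694
  stratum Region II: (110/890)²·0.74²/13 = 0.000643466
  stratum Region III: (220/890)²·9.37²/13 = 0.412668
  stratum Region IV: (320/890)²·3.86²/34 = 0.0566521
V_st = 0.606658
V_srs = s²/n = 60.36/74 = 0.815676
Relative efficiency = V_srs / V_st = 0.815676/0.606658 = 1.3445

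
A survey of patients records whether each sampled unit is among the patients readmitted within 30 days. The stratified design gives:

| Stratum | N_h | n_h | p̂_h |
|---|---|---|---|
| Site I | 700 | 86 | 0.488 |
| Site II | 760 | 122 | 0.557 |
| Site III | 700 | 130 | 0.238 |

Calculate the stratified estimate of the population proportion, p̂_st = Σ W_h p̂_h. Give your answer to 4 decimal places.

p̂_st ≈ 0.4313

N = 2160; stratum weights W_h = N_h/N.
p̂_st = Σ W_h p̂_h = (700·0.488 + 760·0.557 + 700·0.238)/2160 = 0.43126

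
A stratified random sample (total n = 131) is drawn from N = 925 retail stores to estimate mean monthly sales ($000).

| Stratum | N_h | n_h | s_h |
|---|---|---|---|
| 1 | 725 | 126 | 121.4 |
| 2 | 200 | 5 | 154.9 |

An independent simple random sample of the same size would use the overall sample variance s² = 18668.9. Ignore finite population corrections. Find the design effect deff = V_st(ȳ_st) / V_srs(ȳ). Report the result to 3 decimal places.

deff ≈ 2.078

V̂(ȳ_st) = Σ W_h² s_h²/n_h, with W_h = N_h/N and N = 925:
  stratum 1: (725/925)²·121.4²/126 = 71.8554
  stratum 2: (200/925)²·154.9²/5 = 224.341
V_st = 296.197
V_srs = s²/n = 18668.9/131 = 142.511
deff = V_st / V_srs = 296.197/142.511 = 2.0784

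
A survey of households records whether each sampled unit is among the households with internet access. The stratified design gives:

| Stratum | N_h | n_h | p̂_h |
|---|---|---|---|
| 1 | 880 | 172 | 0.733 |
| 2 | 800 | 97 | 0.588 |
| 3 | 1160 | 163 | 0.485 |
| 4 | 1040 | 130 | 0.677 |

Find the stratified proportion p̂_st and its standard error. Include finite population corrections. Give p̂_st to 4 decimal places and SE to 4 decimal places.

N = 3880; stratum weights W_h = N_h/N.
p̂_st = Σ W_h p̂_h = (880·0.733 + 800·0.588 + 1160·0.485 + 1040·0.677)/3880 = 0.61395
V̂(p̂_st) = Σ W_h² (1 − n_h/N_h) p̂_h(1−p̂_h)/(n_h−1):
  stratum 1: (880/3880)²·(1 − 172/880)·0.733·0.267/171 = 4.73665e-05
  stratum 2: (800/3880)²·(1 − 97/800)·0.588·0.412/96 = 9.42725e-05
  stratum 3: (1160/3880)²·(1 − 163/1160)·0.485·0.515/162 = 0.000118447
  stratum 4: (1040/3880)²·(1 − 130/1040)·0.677·0.323/129 = 0.000106565
V̂(p̂_st) = 0.000366651; SE = √V̂ = 0.0191481

p̂_st ≈ 0.6139, SE ≈ 0.0191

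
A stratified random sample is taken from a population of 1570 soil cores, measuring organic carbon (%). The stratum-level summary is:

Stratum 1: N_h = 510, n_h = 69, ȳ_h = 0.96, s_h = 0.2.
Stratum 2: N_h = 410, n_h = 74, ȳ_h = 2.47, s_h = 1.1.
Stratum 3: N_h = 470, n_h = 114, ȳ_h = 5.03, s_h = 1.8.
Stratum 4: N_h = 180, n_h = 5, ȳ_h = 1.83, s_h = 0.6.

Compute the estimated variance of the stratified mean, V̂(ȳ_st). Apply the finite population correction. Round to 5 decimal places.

V̂(ȳ_st) ≈ 0.00382

V̂(ȳ_st) = Σ W_h² (1 − n_h/N_h) s_h²/n_h, with W_h = N_h/N and N = 1570:
  stratum 1: (510/1570)²·(1 − 69/510)·0.2²/69 = 5.28957e-05
  stratum 2: (410/1570)²·(1 − 74/410)·1.1²/74 = 0.000913855
  stratum 3: (470/1570)²·(1 − 114/470)·1.8²/114 = 0.00192925
  stratum 4: (180/1570)²·(1 − 5/180)·0.6²/5 = 0.000920118
V̂(ȳ_st) = 0.00381612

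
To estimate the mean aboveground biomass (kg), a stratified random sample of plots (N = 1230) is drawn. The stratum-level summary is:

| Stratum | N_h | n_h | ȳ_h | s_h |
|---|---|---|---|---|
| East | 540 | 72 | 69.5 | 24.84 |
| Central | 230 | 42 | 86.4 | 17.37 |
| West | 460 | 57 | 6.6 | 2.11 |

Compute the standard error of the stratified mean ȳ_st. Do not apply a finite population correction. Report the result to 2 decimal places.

V̂(ȳ_st) = Σ W_h² s_h²/n_h, with W_h = N_h/N and N = 1230:
  stratum East: (540/1230)²·24.84²/72 = 1.65176
  stratum Central: (230/1230)²·17.37²/42 = 0.251186
  stratum West: (460/1230)²·2.11²/57 = 0.0109243
V̂(ȳ_st) = 1.91387
SE(ȳ_st) = √1.91387 = 1.38343

SE(ȳ_st) ≈ 1.38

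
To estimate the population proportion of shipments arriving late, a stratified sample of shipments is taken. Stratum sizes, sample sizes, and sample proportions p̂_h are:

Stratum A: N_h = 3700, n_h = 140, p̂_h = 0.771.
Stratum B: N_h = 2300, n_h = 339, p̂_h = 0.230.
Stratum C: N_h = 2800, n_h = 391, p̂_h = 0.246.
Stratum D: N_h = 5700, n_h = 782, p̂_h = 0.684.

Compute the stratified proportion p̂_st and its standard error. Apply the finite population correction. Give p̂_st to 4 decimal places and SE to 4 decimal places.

p̂_st ≈ 0.5496, SE ≈ 0.0120

N = 14500; stratum weights W_h = N_h/N.
p̂_st = Σ W_h p̂_h = (3700·0.771 + 2300·0.230 + 2800·0.246 + 5700·0.684)/14500 = 0.54961
V̂(p̂_st) = Σ W_h² (1 − n_h/N_h) p̂_h(1−p̂_h)/(n_h−1):
  stratum A: (3700/14500)²·(1 − 140/3700)·0.771·0.229/139 = 7.95776e-05
  stratum B: (2300/14500)²·(1 − 339/2300)·0.230·0.770/338 = 1.12401e-05
  stratum C: (2800/14500)²·(1 − 391/2800)·0.246·0.754/390 = 1.52581e-05
  stratum D: (5700/14500)²·(1 − 782/5700)·0.684·0.316/781 = 3.68994e-05
V̂(p̂_st) = 0.000142975; SE = √V̂ = 0.0119572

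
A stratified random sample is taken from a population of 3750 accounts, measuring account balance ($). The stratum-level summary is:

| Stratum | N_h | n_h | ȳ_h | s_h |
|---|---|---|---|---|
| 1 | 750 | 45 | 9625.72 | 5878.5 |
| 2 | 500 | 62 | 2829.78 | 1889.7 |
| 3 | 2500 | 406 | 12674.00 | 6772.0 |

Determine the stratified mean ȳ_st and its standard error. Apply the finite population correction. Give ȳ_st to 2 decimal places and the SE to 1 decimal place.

ȳ_st = Σ W_h ȳ_h = (750·9625.72 + 500·2829.78 + 2500·12674.00)/3750 = 10751.78133
V̂(ȳ_st) = Σ W_h² (1 − n_h/N_h) s_h²/n_h, with W_h = N_h/N and N = 3750:
  stratum 1: (750/3750)²·(1 − 45/750)·5878.5²/45 = 28874.1
  stratum 2: (500/3750)²·(1 − 62/500)·1889.7²/62 = 896.965
  stratum 3: (2500/3750)²·(1 − 406/2500)·6772.0²/406 = 42049.6
V̂(ȳ_st) = 71820.7
SE(ȳ_st) = √71820.7 = 267.994

ȳ_st ≈ 10751.78, SE ≈ 268.0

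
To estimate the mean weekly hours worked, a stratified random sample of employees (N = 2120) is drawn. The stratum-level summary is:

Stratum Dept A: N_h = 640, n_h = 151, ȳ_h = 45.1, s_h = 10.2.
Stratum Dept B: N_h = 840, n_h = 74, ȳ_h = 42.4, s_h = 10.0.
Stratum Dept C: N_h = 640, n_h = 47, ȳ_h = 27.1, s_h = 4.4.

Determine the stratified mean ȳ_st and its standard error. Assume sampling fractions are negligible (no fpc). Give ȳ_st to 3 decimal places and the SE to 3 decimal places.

ȳ_st = Σ W_h ȳ_h = (640·45.1 + 840·42.4 + 640·27.1)/2120 = 38.59623
V̂(ȳ_st) = Σ W_h² s_h²/n_h, with W_h = N_h/N and N = 2120:
  stratum Dept A: (640/2120)²·10.2²/151 = 0.0627931
  stratum Dept B: (840/2120)²·10.0²/74 = 0.212156
  stratum Dept C: (640/2120)²·4.4²/47 = 0.0375401
V̂(ȳ_st) = 0.312489
SE(ȳ_st) = √0.312489 = 0.559007

ȳ_st ≈ 38.596, SE ≈ 0.559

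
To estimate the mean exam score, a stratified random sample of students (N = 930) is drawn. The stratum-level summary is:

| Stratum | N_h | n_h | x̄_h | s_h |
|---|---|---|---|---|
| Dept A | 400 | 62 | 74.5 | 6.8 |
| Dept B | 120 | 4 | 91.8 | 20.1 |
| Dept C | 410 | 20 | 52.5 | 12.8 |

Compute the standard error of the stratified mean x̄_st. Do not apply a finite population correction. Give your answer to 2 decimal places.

V̂(x̄_st) = Σ W_h² s_h²/n_h, with W_h = N_h/N and N = 930:
  stratum Dept A: (400/930)²·6.8²/62 = 0.137969
  stratum Dept B: (120/930)²·20.1²/4 = 1.68162
  stratum Dept C: (410/930)²·12.8²/20 = 1.59218
V̂(x̄_st) = 3.41177
SE(x̄_st) = √3.41177 = 1.8471

SE(x̄_st) ≈ 1.85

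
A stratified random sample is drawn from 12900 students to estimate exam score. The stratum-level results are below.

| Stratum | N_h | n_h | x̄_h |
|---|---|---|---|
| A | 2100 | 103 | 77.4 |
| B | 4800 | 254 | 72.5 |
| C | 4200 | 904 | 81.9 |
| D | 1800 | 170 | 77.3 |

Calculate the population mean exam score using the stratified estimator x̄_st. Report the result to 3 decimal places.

x̄_st ≈ 77.028

N = Σ N_h = 12900. Stratum weights W_h = N_h/N.
x̄_st = (2100·77.4 + 4800·72.5 + 4200·81.9 + 1800·77.3) / 12900 = 77.02791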